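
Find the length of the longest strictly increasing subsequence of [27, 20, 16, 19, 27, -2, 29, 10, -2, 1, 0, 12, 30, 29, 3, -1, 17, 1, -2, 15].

5

Let dp[i] be the longest increasing subsequence ending at position i. Then dp = [1, 1, 1, 2, 3, 1, 4, 2, 1, 2, 2, 3, 5, 4, 3, 2, 4, 3, 1, 4].
The maximum is 5; one witness is 16, 19, 27, 29, 30 at positions 3,4,5,7,13.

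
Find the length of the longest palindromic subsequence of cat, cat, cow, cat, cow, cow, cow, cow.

5

One longest palindromic subsequence is cow cow cow cow cow (positions 3,5,6,7,8); it reads the same forward and backward, and the interval DP gives dp[1][8] = 5.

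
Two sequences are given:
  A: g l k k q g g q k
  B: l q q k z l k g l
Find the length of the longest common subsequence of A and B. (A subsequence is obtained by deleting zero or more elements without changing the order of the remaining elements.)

4

A longest common subsequence is lkkg (length 4); the LCS DP confirms no longer common subsequence exists.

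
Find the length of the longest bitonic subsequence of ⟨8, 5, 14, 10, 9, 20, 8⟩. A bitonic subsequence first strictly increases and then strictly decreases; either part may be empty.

5

One longest bitonic subsequence is 8, 14, 10, 9, 8 (positions 1,3,4,5,7): it rises to 14 then falls. Length 5 is optimal.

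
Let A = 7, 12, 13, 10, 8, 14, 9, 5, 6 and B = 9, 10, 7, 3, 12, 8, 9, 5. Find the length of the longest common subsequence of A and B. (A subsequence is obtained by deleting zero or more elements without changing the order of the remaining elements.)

5

A longest common subsequence is 7, 12, 8, 9, 5 (length 5); the LCS DP confirms no longer common subsequence exists.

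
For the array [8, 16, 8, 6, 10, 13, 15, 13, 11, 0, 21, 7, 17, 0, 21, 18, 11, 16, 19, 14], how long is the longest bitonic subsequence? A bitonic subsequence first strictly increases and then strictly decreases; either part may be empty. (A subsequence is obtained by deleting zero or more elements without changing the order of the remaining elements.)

One longest bitonic subsequence is 8, 10, 13, 15, 17, 21, 18, 16, 14 (positions 1,5,6,7,13,15,16,18,20): it rises to 21 then falls. Length 9 is optimal.

9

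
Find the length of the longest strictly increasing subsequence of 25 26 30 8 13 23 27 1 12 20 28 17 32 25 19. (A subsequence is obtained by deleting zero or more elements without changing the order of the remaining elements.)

6

Let dp[i] be the longest increasing subsequence ending at position i. Then dp = [1, 2, 3, 1, 2, 3, 4, 1, 2, 3, 5, 3, 6, 4, 4].
The maximum is 6; one witness is 8, 13, 23, 27, 28, 32 at positions 4,5,6,7,11,13.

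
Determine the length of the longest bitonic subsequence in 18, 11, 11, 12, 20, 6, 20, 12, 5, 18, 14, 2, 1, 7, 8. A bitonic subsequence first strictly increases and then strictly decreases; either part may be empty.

7

One longest bitonic subsequence is 11, 12, 20, 18, 14, 2, 1 (positions 2,4,5,10,11,12,13): it rises to 20 then falls. Length 7 is optimal.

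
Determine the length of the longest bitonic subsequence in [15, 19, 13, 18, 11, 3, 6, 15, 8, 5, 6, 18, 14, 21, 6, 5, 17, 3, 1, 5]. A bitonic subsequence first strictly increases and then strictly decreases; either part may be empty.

9

One longest bitonic subsequence is 15, 19, 18, 15, 14, 6, 5, 3, 1 (positions 1,2,4,8,13,15,16,18,19): it rises to 19 then falls. Length 9 is optimal.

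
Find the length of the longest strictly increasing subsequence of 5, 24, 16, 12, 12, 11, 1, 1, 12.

3

One longest increasing subsequence is 5, 11, 12 (positions 1,6,9), of length 3; no longer one exists.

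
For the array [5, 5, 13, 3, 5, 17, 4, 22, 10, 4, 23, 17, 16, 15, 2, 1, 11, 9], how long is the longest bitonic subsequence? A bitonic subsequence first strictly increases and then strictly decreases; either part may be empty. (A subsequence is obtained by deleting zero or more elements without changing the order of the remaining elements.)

Let inc[i] be the LIS ending at i and dec[i] the longest strictly decreasing subsequence starting at i. inc = [1, 1, 2, 1, 2, 3, 2, 4, 3, 2, 5, 4, 4, 4, 1, 1, 4, 3], dec = [4, 4, 5, 3, 4, 5, 3, 6, 4, 3, 6, 5, 4, 3, 2, 1, 2, 1].
max_i inc[i]+dec[i]−1 = 10, with one witness 5, 13, 17, 22, 23, 17, 16, 15, 11, 9.

10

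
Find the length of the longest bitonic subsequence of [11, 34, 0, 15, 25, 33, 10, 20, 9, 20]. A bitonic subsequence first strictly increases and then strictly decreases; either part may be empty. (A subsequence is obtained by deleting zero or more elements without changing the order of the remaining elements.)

6

One longest bitonic subsequence is 11, 15, 25, 33, 20, 9 (positions 1,4,5,6,8,9): it rises to 33 then falls. Length 6 is optimal.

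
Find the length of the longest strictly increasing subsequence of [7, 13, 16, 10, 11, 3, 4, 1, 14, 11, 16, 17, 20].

One longest increasing subsequence is 7, 10, 11, 14, 16, 17, 20 (positions 1,4,5,9,11,12,13), of length 7; no longer one exists.

7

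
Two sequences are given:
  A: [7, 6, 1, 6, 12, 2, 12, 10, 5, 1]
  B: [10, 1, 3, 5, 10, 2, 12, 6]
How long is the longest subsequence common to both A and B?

3

A longest common subsequence is 1, 2, 12 (length 3); the LCS DP confirms no longer common subsequence exists.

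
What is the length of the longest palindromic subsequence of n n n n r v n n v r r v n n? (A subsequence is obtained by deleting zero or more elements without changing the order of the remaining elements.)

10

One longest palindromic subsequence is nnrvnnvrnn (positions 1,2,5,6,7,8,9,11,13,14); it reads the same forward and backward, and the interval DP gives dp[1][14] = 10.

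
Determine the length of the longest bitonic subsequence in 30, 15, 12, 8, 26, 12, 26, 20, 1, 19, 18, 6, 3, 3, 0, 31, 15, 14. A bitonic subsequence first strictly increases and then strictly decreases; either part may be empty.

9

One longest bitonic subsequence is 8, 12, 26, 20, 19, 18, 6, 3, 0 (positions 4,6,7,8,10,11,12,14,15): it rises to 26 then falls. Length 9 is optimal.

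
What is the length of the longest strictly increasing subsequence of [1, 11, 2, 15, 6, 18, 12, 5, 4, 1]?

One longest increasing subsequence is 1, 11, 15, 18 (positions 1,2,4,6), of length 4; no longer one exists.

4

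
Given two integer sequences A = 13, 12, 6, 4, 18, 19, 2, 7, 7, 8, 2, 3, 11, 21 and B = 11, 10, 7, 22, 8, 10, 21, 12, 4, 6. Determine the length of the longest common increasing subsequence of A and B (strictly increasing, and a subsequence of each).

3

A longest common strictly increasing subsequence is 7, 8, 21 (length 3); it appears in order in both A and B, and no longer such subsequence exists.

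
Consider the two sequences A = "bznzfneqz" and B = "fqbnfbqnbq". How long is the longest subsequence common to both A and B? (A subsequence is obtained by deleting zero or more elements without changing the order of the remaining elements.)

A longest common subsequence is bnfnq (length 5); the LCS DP confirms no longer common subsequence exists.

5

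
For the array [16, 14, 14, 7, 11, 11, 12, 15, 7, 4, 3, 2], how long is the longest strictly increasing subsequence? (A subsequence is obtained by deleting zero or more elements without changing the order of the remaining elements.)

One longest increasing subsequence is 7, 11, 12, 15 (positions 4,5,7,8), of length 4; no longer one exists.

4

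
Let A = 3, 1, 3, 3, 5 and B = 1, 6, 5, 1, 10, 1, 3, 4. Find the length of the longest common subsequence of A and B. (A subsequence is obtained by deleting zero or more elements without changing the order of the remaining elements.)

2

A longest common subsequence is 1, 3 (length 2); the LCS DP confirms no longer common subsequence exists.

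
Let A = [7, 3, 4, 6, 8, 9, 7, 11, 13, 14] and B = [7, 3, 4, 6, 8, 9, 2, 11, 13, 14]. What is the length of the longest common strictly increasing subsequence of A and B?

A longest common strictly increasing subsequence is 3, 4, 6, 8, 9, 11, 13, 14 (length 8); it appears in order in both A and B, and no longer such subsequence exists.

8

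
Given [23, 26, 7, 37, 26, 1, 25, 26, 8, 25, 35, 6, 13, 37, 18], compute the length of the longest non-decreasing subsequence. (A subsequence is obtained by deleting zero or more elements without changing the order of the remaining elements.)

Scanning left to right, the best length ending at each element is: 23→1, 26→2, 7→1, 37→3, 26→3, 1→1, 25→2, 26→4, 8→2, 25→3, 35→5, 6→2, 13→3, 37→6, 18→4.
So the longest non-decreasing subsequence has length 6, e.g. 23, 26, 26, 26, 35, 37.

6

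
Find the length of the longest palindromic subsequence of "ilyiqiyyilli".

One longest palindromic subsequence is ilyiqiyli (positions 1,2,3,4,5,6,8,11,12); it reads the same forward and backward, and the interval DP gives dp[1][12] = 9.

9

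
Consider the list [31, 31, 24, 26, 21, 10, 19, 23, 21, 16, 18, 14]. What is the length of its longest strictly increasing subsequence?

3

One longest increasing subsequence is 10, 19, 23 (positions 6,7,8), of length 3; no longer one exists.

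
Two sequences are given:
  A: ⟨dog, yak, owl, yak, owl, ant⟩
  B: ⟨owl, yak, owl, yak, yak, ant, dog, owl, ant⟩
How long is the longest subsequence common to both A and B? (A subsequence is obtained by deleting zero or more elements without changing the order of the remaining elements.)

Backtracking the LCS table gives one alignment: yak (A2,B2) → owl (A3,B3) → yak (A4,B5) → owl (A5,B8) → ant (A6,B9).
So the longest common subsequence has length 5.

5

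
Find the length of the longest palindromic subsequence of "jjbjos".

3

One longest palindromic subsequence is jbj (positions 2,3,4); it reads the same forward and backward, and the interval DP gives dp[1][6] = 3.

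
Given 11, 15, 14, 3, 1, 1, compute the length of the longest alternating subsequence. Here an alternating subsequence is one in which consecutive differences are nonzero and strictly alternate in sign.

Track the best alternating length ending on an up-step vs a down-step at each position: up/down = 1/1, 2/1, 2/3, 1/3, 1/3, 1/3.
The maximum over both is 3; one such subsequence is 11, 15, 14.

3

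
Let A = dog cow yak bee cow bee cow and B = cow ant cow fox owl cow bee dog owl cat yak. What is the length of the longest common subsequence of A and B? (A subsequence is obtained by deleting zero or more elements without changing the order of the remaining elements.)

Backtracking the LCS table gives one alignment: cow (A2,B3) → cow (A5,B6) → bee (A6,B7).
So the longest common subsequence has length 3.

3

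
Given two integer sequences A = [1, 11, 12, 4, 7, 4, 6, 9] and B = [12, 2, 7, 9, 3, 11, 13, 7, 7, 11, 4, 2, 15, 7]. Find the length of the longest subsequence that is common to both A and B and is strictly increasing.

2

A longest common strictly increasing subsequence is 7, 9 (length 2); it appears in order in both A and B, and no longer such subsequence exists.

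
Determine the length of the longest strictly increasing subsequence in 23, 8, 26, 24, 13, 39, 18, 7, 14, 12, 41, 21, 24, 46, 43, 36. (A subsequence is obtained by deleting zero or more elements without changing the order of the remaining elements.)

6

One longest increasing subsequence is 8, 13, 18, 21, 24, 46 (positions 2,5,7,12,13,14), of length 6; no longer one exists.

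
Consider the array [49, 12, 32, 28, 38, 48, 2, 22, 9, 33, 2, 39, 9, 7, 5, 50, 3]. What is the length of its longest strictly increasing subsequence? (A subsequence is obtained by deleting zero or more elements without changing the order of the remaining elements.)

5

Let dp[i] be the longest increasing subsequence ending at position i. Then dp = [1, 1, 2, 2, 3, 4, 1, 2, 2, 3, 1, 4, 2, 2, 2, 5, 2].
The maximum is 5; one witness is 12, 32, 38, 48, 50 at positions 2,3,5,6,16.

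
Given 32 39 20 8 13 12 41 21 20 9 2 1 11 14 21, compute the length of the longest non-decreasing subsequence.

One longest non-decreasing subsequence is 8, 9, 11, 14, 21 (positions 4,10,13,14,15), of length 5; no longer one exists.

5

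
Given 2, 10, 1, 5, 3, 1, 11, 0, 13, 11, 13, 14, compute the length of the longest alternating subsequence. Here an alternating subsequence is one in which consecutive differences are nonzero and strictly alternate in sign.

A longest alternating subsequence is 2, 10, 1, 5, 3, 11, 0, 13, 11, 13 (positions 1,2,3,4,5,7,8,9,10,11); its 9 consecutive differences strictly alternate in sign, and length 10 is optimal.

10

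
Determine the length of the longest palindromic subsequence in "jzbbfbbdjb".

One longest palindromic subsequence is jbbfbbj (positions 1,3,4,5,6,7,9); it reads the same forward and backward, and the interval DP gives dp[1][10] = 7.

7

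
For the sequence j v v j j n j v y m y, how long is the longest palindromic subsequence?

5

Using dp[i][j] = 2 + dp[i+1][j−1] if the ends match, else max(dp[i+1][j], dp[i][j−1]):
dp[1][11] = 5. A witness is vjnjv at positions 3,4,6,7,8.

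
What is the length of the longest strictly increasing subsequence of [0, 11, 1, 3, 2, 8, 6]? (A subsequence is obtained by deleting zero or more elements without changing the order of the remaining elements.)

Let dp[i] be the longest increasing subsequence ending at position i. Then dp = [1, 2, 2, 3, 3, 4, 4].
The maximum is 4; one witness is 0, 1, 3, 8 at positions 1,3,4,6.

4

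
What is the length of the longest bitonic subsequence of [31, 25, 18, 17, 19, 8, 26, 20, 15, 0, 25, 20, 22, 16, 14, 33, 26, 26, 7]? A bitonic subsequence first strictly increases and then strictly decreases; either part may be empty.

8

Let inc[i] be the LIS ending at i and dec[i] the longest strictly decreasing subsequence starting at i. inc = [1, 1, 1, 1, 2, 1, 3, 3, 2, 1, 4, 3, 4, 3, 2, 5, 5, 5, 2], dec = [7, 6, 5, 4, 4, 2, 6, 4, 3, 1, 5, 4, 4, 3, 2, 3, 2, 2, 1].
max_i inc[i]+dec[i]−1 = 8, with one witness 18, 19, 26, 25, 22, 16, 14, 7.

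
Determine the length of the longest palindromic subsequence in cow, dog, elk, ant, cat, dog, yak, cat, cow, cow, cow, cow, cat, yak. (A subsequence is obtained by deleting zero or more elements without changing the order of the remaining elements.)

One longest palindromic subsequence is yak cat cow cow cow cow cat yak (positions 7,8,9,10,11,12,13,14); it reads the same forward and backward, and the interval DP gives dp[1][14] = 8.

8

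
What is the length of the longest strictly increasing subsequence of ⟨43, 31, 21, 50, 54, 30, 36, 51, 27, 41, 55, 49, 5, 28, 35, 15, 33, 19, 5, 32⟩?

5

Scanning left to right, the best length ending at each element is: 43→1, 31→1, 21→1, 50→2, 54→3, 30→2, 36→3, 51→4, 27→2, 41→4, 55→5, 49→5, 5→1, 28→3, 35→4, 15→2, 33→4, 19→3, 5→1, 32→4.
So the longest increasing subsequence has length 5, e.g. 21, 30, 36, 51, 55.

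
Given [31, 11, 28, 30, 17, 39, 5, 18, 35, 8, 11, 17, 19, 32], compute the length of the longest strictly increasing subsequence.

Let dp[i] be the longest increasing subsequence ending at position i. Then dp = [1, 1, 2, 3, 2, 4, 1, 3, 4, 2, 3, 4, 5, 6].
The maximum is 6; one witness is 5, 8, 11, 17, 19, 32 at positions 7,10,11,12,13,14.

6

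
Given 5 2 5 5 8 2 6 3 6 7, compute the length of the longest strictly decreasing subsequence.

One longest decreasing subsequence is 8, 6, 3 (positions 5,7,8), of length 3; no longer one exists.

3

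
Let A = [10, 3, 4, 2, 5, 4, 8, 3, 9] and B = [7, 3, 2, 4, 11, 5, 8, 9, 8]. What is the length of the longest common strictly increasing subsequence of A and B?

For each value that appears in both, track the longest common increasing run ending there.
The best achievable length is 5; one witness is 3, 4, 5, 8, 9 (A-positions 2,3,5,7,9, B-positions 2,4,6,7,8).

5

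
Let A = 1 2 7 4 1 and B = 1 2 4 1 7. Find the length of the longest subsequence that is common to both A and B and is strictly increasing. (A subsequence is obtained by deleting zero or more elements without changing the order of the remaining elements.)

3

For each value that appears in both, track the longest common increasing run ending there.
The best achievable length is 3; one witness is 1, 2, 4 (A-positions 1,2,4, B-positions 1,2,3).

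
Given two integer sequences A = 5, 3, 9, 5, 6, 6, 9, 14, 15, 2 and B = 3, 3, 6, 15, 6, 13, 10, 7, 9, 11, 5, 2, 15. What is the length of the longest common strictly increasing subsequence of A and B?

A longest common strictly increasing subsequence is 3, 6, 9, 15 (length 4); it appears in order in both A and B, and no longer such subsequence exists.

4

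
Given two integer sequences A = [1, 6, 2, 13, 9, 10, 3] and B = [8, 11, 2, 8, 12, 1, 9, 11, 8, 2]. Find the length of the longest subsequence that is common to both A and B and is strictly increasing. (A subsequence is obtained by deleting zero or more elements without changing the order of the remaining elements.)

2

A longest common strictly increasing subsequence is 2, 9 (length 2); it appears in order in both A and B, and no longer such subsequence exists.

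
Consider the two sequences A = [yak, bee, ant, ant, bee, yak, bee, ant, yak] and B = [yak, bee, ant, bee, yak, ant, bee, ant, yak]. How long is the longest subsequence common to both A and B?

8

A longest common subsequence is yak, bee, ant, bee, yak, bee, ant, yak (length 8); the LCS DP confirms no longer common subsequence exists.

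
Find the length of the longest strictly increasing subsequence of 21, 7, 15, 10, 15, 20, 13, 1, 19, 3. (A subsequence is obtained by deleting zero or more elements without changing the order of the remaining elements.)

Let dp[i] be the longest increasing subsequence ending at position i. Then dp = [1, 1, 2, 2, 3, 4, 3, 1, 4, 2].
The maximum is 4; one witness is 7, 10, 15, 20 at positions 2,4,5,6.

4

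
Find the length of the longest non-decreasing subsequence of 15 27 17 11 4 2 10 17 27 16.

4

Scanning left to right, the best length ending at each element is: 15→1, 27→2, 17→2, 11→1, 4→1, 2→1, 10→2, 17→3, 27→4, 16→3.
So the longest non-decreasing subsequence has length 4, e.g. 15, 17, 17, 27.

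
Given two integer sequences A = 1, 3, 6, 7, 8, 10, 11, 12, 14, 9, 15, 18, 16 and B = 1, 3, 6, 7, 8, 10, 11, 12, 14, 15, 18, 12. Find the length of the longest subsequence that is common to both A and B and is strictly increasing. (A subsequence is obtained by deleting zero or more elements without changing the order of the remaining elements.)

11

A longest common strictly increasing subsequence is 1, 3, 6, 7, 8, 10, 11, 12, 14, 15, 18 (length 11); it appears in order in both A and B, and no longer such subsequence exists.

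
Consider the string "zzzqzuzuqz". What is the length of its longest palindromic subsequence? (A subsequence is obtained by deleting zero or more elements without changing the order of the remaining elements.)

7

Using dp[i][j] = 2 + dp[i+1][j−1] if the ends match, else max(dp[i+1][j], dp[i][j−1]):
dp[1][10] = 7. A witness is zquzuqz at positions 1,4,6,7,8,9,10.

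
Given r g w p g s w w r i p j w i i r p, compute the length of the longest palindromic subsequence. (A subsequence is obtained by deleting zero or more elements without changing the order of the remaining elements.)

8

One longest palindromic subsequence is rwpwwpwr (positions 1,3,4,7,8,11,13,16); it reads the same forward and backward, and the interval DP gives dp[1][17] = 8.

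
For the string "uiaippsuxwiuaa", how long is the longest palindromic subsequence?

Using dp[i][j] = 2 + dp[i+1][j−1] if the ends match, else max(dp[i+1][j], dp[i][j−1]):
dp[1][14] = 6. A witness is aippia at positions 3,4,5,6,11,14.

6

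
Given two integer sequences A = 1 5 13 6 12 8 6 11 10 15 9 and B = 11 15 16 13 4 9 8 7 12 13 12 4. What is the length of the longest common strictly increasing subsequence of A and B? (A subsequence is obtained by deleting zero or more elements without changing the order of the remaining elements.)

2

For each value that appears in both, track the longest common increasing run ending there.
The best achievable length is 2; one witness is 11, 15 (A-positions 8,10, B-positions 1,2).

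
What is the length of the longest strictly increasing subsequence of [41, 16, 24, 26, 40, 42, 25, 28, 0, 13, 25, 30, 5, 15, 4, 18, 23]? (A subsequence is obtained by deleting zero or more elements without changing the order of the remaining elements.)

5

Let dp[i] be the longest increasing subsequence ending at position i. Then dp = [1, 1, 2, 3, 4, 5, 3, 4, 1, 2, 3, 5, 2, 3, 2, 4, 5].
The maximum is 5; one witness is 16, 24, 26, 40, 42 at positions 2,3,4,5,6.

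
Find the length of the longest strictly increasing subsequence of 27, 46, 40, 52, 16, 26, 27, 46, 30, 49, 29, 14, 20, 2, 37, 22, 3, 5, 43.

Scanning left to right, the best length ending at each element is: 27→1, 46→2, 40→2, 52→3, 16→1, 26→2, 27→3, 46→4, 30→4, 49→5, 29→4, 14→1, 20→2, 2→1, 37→5, 22→3, 3→2, 5→3, 43→6.
So the longest increasing subsequence has length 6, e.g. 16, 26, 27, 30, 37, 43.

6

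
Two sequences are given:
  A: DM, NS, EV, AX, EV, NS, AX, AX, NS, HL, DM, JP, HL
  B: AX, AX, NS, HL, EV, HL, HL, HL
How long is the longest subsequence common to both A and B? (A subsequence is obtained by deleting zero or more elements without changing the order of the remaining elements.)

Backtracking the LCS table gives one alignment: AX (A7,B1) → AX (A8,B2) → NS (A9,B3) → HL (A10,B7) → HL (A13,B8).
So the longest common subsequence has length 5.

5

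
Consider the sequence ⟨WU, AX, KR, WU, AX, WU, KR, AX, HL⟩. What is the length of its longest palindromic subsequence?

7

One longest palindromic subsequence is AX KR WU AX WU KR AX (positions 2,3,4,5,6,7,8); it reads the same forward and backward, and the interval DP gives dp[1][9] = 7.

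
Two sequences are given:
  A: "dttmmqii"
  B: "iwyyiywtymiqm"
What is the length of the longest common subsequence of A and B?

A longest common subsequence is tmm (length 3); the LCS DP confirms no longer common subsequence exists.

3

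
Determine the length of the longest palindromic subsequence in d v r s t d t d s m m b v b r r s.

One longest palindromic subsequence is rsdtdsr (positions 3,4,6,7,8,9,16); it reads the same forward and backward, and the interval DP gives dp[1][17] = 7.

7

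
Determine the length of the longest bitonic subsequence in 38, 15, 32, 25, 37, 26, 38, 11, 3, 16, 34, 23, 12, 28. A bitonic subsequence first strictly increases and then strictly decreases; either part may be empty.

Let inc[i] be the LIS ending at i and dec[i] the longest strictly decreasing subsequence starting at i. inc = [1, 1, 2, 2, 3, 3, 4, 1, 1, 2, 4, 3, 2, 4], dec = [5, 3, 4, 3, 4, 3, 4, 2, 1, 2, 3, 2, 1, 1].
max_i inc[i]+dec[i]−1 = 7, with one witness 15, 32, 37, 38, 34, 23, 12.

7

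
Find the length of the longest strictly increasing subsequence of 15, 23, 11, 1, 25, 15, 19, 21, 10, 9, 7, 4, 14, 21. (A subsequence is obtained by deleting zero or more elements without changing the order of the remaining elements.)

4

One longest increasing subsequence is 11, 15, 19, 21 (positions 3,6,7,8), of length 4; no longer one exists.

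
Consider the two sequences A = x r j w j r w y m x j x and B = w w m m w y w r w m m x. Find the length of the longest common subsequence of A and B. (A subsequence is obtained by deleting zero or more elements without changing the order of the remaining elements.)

A longest common subsequence is wrwmx (length 5); the LCS DP confirms no longer common subsequence exists.

5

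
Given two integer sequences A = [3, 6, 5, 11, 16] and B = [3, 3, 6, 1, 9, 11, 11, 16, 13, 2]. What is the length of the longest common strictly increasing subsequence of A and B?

4

A longest common strictly increasing subsequence is 3, 6, 11, 16 (length 4); it appears in order in both A and B, and no longer such subsequence exists.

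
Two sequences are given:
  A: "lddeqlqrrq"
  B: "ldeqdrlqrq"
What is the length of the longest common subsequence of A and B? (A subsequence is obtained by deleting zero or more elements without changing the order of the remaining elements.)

8

A longest common subsequence is ldeqlqrq (length 8); the LCS DP confirms no longer common subsequence exists.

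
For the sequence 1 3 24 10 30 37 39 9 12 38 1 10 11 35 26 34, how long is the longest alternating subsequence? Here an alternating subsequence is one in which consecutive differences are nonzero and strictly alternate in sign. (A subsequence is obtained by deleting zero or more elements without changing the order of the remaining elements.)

A longest alternating subsequence is 1, 24, 10, 30, 9, 12, 1, 35, 26, 34 (positions 1,3,4,5,8,9,11,14,15,16); its 9 consecutive differences strictly alternate in sign, and length 10 is optimal.

10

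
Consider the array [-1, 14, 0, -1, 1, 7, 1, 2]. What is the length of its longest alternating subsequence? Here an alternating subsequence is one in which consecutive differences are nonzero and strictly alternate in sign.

6

A longest alternating subsequence is -1, 14, 0, 7, 1, 2 (positions 1,2,3,6,7,8); its 5 consecutive differences strictly alternate in sign, and length 6 is optimal.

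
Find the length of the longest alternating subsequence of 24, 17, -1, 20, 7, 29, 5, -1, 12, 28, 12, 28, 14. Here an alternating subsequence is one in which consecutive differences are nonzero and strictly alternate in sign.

Track the best alternating length ending on an up-step vs a down-step at each position: up/down = 1/1, 1/2, 1/2, 3/2, 3/4, 5/1, 3/6, 1/6, 7/6, 7/6, 7/8, 9/6, 9/10.
The maximum over both is 10; one such subsequence is 24, 17, 20, 7, 29, 5, 28, 12, 28, 14.

10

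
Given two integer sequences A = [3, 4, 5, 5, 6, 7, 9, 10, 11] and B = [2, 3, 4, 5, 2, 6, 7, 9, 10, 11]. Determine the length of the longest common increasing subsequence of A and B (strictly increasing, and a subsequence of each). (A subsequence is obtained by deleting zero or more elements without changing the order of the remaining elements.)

8

For each value that appears in both, track the longest common increasing run ending there.
The best achievable length is 8; one witness is 3, 4, 5, 6, 7, 9, 10, 11 (A-positions 1,2,3,5,6,7,8,9, B-positions 2,3,4,6,7,8,9,10).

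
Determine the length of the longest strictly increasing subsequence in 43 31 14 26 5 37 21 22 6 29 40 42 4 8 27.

Scanning left to right, the best length ending at each element is: 43→1, 31→1, 14→1, 26→2, 5→1, 37→3, 21→2, 22→3, 6→2, 29→4, 40→5, 42→6, 4→1, 8→3, 27→4.
So the longest increasing subsequence has length 6, e.g. 14, 21, 22, 29, 40, 42.

6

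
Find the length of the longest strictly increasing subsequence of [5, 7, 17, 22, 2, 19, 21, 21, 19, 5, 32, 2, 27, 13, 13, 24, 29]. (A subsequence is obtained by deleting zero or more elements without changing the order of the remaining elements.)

Let dp[i] be the longest increasing subsequence ending at position i. Then dp = [1, 2, 3, 4, 1, 4, 5, 5, 4, 2, 6, 1, 6, 3, 3, 6, 7].
The maximum is 7; one witness is 5, 7, 17, 19, 21, 27, 29 at positions 1,2,3,6,7,13,17.

7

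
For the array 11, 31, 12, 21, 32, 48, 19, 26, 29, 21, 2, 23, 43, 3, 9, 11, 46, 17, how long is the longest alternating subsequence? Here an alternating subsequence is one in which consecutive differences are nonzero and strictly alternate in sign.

A longest alternating subsequence is 11, 31, 12, 21, 19, 26, 21, 23, 3, 46, 17 (positions 1,2,3,4,7,8,10,12,14,17,18); its 10 consecutive differences strictly alternate in sign, and length 11 is optimal.

11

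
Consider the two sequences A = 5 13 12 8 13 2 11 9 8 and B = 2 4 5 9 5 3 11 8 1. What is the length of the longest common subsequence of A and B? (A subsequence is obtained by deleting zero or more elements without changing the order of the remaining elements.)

A longest common subsequence is 5, 11, 8 (length 3); the LCS DP confirms no longer common subsequence exists.

3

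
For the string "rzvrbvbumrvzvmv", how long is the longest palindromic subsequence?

9

One longest palindromic subsequence is zvrbvbrvz (positions 2,3,4,5,6,7,10,11,12); it reads the same forward and backward, and the interval DP gives dp[1][15] = 9.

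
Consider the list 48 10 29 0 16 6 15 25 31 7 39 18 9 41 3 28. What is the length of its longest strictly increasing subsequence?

One longest increasing subsequence is 0, 6, 15, 25, 31, 39, 41 (positions 4,6,7,8,9,11,14), of length 7; no longer one exists.

7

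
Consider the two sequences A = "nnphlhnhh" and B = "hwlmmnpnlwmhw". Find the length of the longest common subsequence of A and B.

A longest common subsequence is nnlh (length 4); the LCS DP confirms no longer common subsequence exists.

4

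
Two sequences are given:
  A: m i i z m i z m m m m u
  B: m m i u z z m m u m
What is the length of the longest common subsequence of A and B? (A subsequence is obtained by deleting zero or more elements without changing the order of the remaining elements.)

7

Backtracking the LCS table gives one alignment: m (A1,B2) → i (A2,B3) → z (A4,B5) → z (A7,B6) → m (A8,B7) → m (A9,B8) → m (A11,B10).
So the longest common subsequence has length 7.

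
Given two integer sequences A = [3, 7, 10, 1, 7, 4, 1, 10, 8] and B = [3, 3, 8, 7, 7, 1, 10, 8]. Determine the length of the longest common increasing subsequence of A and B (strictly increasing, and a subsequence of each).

A longest common strictly increasing subsequence is 3, 7, 10 (length 3); it appears in order in both A and B, and no longer such subsequence exists.

3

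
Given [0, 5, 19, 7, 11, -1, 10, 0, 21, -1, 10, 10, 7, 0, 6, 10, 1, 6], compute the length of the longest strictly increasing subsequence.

One longest increasing subsequence is 0, 5, 7, 11, 21 (positions 1,2,4,5,9), of length 5; no longer one exists.

5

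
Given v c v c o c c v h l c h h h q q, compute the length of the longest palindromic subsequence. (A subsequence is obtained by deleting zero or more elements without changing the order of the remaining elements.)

7

Using dp[i][j] = 2 + dp[i+1][j−1] if the ends match, else max(dp[i+1][j], dp[i][j−1]):
dp[1][16] = 7. A witness is cvcccvc at positions 2,3,4,6,7,8,11.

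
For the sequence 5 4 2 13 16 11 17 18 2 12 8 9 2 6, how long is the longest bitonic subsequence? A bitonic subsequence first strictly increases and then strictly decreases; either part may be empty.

8

One longest bitonic subsequence is 5, 13, 16, 17, 18, 12, 9, 6 (positions 1,4,5,7,8,10,12,14): it rises to 18 then falls. Length 8 is optimal.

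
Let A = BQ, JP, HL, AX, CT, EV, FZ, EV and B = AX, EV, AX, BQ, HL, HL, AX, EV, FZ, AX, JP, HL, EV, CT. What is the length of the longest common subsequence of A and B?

Backtracking the LCS table gives one alignment: BQ (A1,B4) → HL (A3,B6) → AX (A4,B7) → EV (A6,B8) → FZ (A7,B9) → EV (A8,B13).
So the longest common subsequence has length 6.

6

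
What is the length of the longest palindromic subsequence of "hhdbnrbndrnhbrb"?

9

One longest palindromic subsequence is brbnrnbrb (positions 4,6,7,8,10,11,13,14,15); it reads the same forward and backward, and the interval DP gives dp[1][15] = 9.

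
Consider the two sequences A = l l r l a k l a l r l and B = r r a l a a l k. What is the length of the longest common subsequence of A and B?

5

Backtracking the LCS table gives one alignment: r (A3,B2) → l (A4,B4) → a (A5,B5) → a (A8,B6) → l (A9,B7).
So the longest common subsequence has length 5.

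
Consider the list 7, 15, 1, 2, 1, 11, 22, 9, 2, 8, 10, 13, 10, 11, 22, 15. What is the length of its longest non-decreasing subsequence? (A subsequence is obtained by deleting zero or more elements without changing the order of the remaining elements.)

8

Let dp[i] be the longest non-decreasing subsequence ending at position i. Then dp = [1, 2, 1, 2, 2, 3, 4, 3, 3, 4, 5, 6, 6, 7, 8, 8].
The maximum is 8; one witness is 1, 2, 2, 8, 10, 10, 11, 22 at positions 3,4,9,10,11,13,14,15.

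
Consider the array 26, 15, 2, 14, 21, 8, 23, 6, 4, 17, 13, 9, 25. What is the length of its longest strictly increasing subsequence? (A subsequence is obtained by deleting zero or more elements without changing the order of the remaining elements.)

Let dp[i] be the longest increasing subsequence ending at position i. Then dp = [1, 1, 1, 2, 3, 2, 4, 2, 2, 3, 3, 3, 5].
The maximum is 5; one witness is 2, 14, 21, 23, 25 at positions 3,4,5,7,13.

5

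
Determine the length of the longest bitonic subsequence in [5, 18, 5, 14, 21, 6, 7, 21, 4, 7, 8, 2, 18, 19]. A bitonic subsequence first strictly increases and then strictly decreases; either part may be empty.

Let inc[i] be the LIS ending at i and dec[i] the longest strictly decreasing subsequence starting at i. inc = [1, 2, 1, 2, 3, 2, 3, 4, 1, 3, 4, 1, 5, 6], dec = [3, 5, 3, 4, 4, 3, 3, 3, 2, 2, 2, 1, 1, 1].
max_i inc[i]+dec[i]−1 = 6, with one witness 5, 18, 14, 7, 4, 2.

6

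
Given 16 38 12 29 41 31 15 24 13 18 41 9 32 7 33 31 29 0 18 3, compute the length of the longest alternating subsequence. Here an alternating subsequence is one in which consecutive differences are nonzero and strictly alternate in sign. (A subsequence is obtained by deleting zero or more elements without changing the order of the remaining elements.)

Track the best alternating length ending on an up-step vs a down-step at each position: up/down = 1/1, 2/1, 1/3, 4/3, 4/1, 4/5, 4/5, 6/5, 4/7, 8/7, 8/1, 1/9, 10/9, 1/11, 12/9, 12/13, 12/13, 1/13, 14/13, 14/15.
The maximum over both is 15; one such subsequence is 16, 38, 12, 29, 15, 24, 13, 18, 9, 32, 7, 33, 0, 18, 3.

15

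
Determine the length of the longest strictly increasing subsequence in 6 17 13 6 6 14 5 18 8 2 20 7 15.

One longest increasing subsequence is 6, 13, 14, 18, 20 (positions 1,3,6,8,11), of length 5; no longer one exists.

5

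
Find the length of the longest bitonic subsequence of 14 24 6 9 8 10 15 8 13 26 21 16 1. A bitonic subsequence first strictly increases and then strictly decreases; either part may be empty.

Let inc[i] be the LIS ending at i and dec[i] the longest strictly decreasing subsequence starting at i. inc = [1, 2, 1, 2, 2, 3, 4, 2, 4, 5, 5, 5, 1], dec = [4, 4, 2, 3, 2, 3, 3, 2, 2, 4, 3, 2, 1].
max_i inc[i]+dec[i]−1 = 8, with one witness 6, 9, 10, 15, 26, 21, 16, 1.

8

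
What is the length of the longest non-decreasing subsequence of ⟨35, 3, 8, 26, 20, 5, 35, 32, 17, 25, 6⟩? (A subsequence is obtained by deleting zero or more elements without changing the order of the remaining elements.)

Let dp[i] be the longest non-decreasing subsequence ending at position i. Then dp = [1, 1, 2, 3, 3, 2, 4, 4, 3, 4, 3].
The maximum is 4; one witness is 3, 8, 26, 35 at positions 2,3,4,7.

4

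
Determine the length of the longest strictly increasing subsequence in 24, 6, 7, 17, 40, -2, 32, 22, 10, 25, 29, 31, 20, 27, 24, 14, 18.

Scanning left to right, the best length ending at each element is: 24→1, 6→1, 7→2, 17→3, 40→4, -2→1, 32→4, 22→4, 10→3, 25→5, 29→6, 31→7, 20→4, 27→6, 24→5, 14→4, 18→5.
So the longest increasing subsequence has length 7, e.g. 6, 7, 17, 22, 25, 29, 31.

7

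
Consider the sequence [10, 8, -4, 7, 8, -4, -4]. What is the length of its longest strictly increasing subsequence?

Let dp[i] be the longest increasing subsequence ending at position i. Then dp = [1, 1, 1, 2, 3, 1, 1].
The maximum is 3; one witness is -4, 7, 8 at positions 3,4,5.

3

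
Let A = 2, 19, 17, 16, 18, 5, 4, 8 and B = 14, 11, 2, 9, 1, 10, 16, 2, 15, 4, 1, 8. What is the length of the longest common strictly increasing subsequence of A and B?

A longest common strictly increasing subsequence is 2, 4, 8 (length 3); it appears in order in both A and B, and no longer such subsequence exists.

3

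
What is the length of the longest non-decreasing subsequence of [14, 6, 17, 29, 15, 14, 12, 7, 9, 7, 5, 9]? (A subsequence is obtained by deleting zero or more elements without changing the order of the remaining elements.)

Let dp[i] be the longest non-decreasing subsequence ending at position i. Then dp = [1, 1, 2, 3, 2, 2, 2, 2, 3, 3, 1, 4].
The maximum is 4; one witness is 6, 7, 9, 9 at positions 2,8,9,12.

4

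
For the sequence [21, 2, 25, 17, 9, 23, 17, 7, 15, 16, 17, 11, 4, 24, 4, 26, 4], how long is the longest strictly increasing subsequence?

7

Scanning left to right, the best length ending at each element is: 21→1, 2→1, 25→2, 17→2, 9→2, 23→3, 17→3, 7→2, 15→3, 16→4, 17→5, 11→3, 4→2, 24→6, 4→2, 26→7, 4→2.
So the longest increasing subsequence has length 7, e.g. 2, 9, 15, 16, 17, 24, 26.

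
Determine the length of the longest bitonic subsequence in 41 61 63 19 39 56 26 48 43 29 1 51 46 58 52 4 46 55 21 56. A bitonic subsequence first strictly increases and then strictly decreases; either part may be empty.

Let inc[i] be the LIS ending at i and dec[i] the longest strictly decreasing subsequence starting at i. inc = [1, 2, 3, 1, 2, 3, 2, 3, 3, 3, 1, 4, 4, 5, 5, 2, 4, 6, 3, 7], dec = [4, 6, 6, 2, 3, 5, 2, 4, 3, 2, 1, 3, 2, 4, 3, 1, 2, 2, 1, 1].
max_i inc[i]+dec[i]−1 = 8, with one witness 41, 61, 63, 56, 48, 43, 29, 21.

8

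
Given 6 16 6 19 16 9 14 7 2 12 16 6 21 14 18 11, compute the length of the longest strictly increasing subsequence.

5

Let dp[i] be the longest increasing subsequence ending at position i. Then dp = [1, 2, 1, 3, 2, 2, 3, 2, 1, 3, 4, 2, 5, 4, 5, 3].
The maximum is 5; one witness is 6, 9, 14, 16, 21 at positions 1,6,7,11,13.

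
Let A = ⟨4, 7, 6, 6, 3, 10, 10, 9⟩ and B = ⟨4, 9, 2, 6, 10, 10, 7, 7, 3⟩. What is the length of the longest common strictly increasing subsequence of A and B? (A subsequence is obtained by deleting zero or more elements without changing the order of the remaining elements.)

A longest common strictly increasing subsequence is 4, 6, 10 (length 3); it appears in order in both A and B, and no longer such subsequence exists.

3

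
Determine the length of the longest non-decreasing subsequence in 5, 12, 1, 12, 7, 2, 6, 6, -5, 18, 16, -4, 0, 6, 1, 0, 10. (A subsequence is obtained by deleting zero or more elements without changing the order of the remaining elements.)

Scanning left to right, the best length ending at each element is: 5→1, 12→2, 1→1, 12→3, 7→2, 2→2, 6→3, 6→4, -5→1, 18→5, 16→5, -4→2, 0→3, 6→5, 1→4, 0→4, 10→6.
So the longest non-decreasing subsequence has length 6, e.g. 1, 2, 6, 6, 6, 10.

6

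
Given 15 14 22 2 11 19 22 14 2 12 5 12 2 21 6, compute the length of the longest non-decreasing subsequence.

5

Scanning left to right, the best length ending at each element is: 15→1, 14→1, 22→2, 2→1, 11→2, 19→3, 22→4, 14→3, 2→2, 12→3, 5→3, 12→4, 2→3, 21→5, 6→4.
So the longest non-decreasing subsequence has length 5, e.g. 2, 11, 12, 12, 21.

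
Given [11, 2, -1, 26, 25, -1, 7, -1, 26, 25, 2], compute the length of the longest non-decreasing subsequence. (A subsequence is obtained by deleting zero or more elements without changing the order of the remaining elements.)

Scanning left to right, the best length ending at each element is: 11→1, 2→1, -1→1, 26→2, 25→2, -1→2, 7→3, -1→3, 26→4, 25→4, 2→4.
So the longest non-decreasing subsequence has length 4, e.g. -1, -1, 7, 26.

4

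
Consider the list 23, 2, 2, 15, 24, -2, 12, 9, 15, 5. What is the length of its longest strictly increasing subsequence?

One longest increasing subsequence is 2, 15, 24 (positions 2,4,5), of length 3; no longer one exists.

3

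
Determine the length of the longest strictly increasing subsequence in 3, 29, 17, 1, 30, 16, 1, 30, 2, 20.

Let dp[i] be the longest increasing subsequence ending at position i. Then dp = [1, 2, 2, 1, 3, 2, 1, 3, 2, 3].
The maximum is 3; one witness is 3, 29, 30 at positions 1,2,5.

3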